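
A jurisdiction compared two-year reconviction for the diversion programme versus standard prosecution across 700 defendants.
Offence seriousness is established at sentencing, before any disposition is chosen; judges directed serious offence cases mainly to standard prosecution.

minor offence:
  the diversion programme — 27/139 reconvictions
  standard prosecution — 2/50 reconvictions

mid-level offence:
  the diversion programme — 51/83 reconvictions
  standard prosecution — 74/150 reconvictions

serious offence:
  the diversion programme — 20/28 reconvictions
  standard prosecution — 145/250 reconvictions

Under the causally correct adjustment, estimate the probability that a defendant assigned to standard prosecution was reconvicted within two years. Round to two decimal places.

0.41

Here offence seriousness is a common cause — it drives both which disposition a case falls under and the outcome. The crude comparison mixes populations; the stratum-specific rates are the causally relevant ones.
Standardising standard prosecution to the population offence seriousness mix: 0.270·2/50 + 0.333·74/150 + 0.397·145/250 = 0.405.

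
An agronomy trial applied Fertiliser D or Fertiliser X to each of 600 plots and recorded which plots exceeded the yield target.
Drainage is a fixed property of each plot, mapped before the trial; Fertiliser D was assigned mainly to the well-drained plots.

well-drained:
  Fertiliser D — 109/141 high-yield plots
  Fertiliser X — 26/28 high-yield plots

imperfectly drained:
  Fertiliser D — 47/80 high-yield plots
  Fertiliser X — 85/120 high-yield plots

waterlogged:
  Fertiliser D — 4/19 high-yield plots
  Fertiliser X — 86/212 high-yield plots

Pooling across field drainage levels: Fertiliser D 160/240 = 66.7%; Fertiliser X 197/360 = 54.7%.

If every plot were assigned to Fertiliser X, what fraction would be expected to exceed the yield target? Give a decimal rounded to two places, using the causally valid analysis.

0.65

Field drainage is set before the fertiliser has any effect — it is not caused by the fertiliser — and it independently drives the outcome. That makes it a confounder, so the causal comparison is within field drainage levels.
Standardising Fertiliser X to the population field drainage mix: 0.282·26/28 + 0.333·85/120 + 0.385·86/212 = 0.654.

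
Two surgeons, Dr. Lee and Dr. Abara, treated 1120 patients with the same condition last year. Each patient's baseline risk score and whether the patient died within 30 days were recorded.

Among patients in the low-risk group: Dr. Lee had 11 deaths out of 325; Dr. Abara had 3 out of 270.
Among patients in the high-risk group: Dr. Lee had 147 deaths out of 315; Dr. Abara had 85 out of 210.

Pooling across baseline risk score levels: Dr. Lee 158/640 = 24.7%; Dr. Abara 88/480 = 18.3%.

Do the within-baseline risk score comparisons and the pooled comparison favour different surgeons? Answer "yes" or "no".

Within each baseline risk score level (low-risk 3.4% vs 1.1%; high-risk 46.7% vs 40.5%), Dr. Abara has the lower rate every time. Pooled: 24.7% vs 18.3% — Dr. Abara has the lower rate overall. They agree.

no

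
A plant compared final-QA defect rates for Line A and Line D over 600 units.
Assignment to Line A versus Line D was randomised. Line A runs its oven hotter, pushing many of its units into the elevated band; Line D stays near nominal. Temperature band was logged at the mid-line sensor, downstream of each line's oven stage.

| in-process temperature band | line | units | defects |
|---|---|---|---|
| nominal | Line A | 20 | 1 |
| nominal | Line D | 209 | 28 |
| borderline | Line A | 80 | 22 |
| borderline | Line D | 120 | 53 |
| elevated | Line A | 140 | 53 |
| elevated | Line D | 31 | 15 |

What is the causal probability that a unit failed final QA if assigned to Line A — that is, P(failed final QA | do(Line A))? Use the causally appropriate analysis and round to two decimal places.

Line A is lower inside every in-process temperature band stratum but Line D is lower in aggregate. Whether to stratify depends on how in-process temperature band relates to the line.
In-process temperature band is downstream of the line. One should not condition on a consequence of treatment, so the overall rates are the right comparison.
So P(outcome | do(Line A)) is just the pooled rate for Line A: 76/240 = 0.317.

0.32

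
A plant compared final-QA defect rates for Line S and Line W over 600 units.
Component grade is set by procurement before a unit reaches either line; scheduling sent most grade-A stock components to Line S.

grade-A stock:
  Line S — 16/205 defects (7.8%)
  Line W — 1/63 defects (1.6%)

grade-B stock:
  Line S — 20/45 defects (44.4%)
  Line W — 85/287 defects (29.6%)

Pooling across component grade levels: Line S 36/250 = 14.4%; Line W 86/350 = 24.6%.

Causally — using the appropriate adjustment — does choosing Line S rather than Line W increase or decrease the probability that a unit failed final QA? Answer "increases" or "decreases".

The stratified and pooled comparisons disagree (Line W wins within each component grade; Line S wins overall), so the answer turns on the causal role of component grade.
Here component grade is a common cause — it drives both which line a case falls under and the outcome. The crude comparison mixes populations; the stratum-specific rates are the causally relevant ones.
Within each level — grade-A stock: 7.8% vs 1.6%; grade-B stock: 44.4% vs 29.6% — Line W is lower every time.

increases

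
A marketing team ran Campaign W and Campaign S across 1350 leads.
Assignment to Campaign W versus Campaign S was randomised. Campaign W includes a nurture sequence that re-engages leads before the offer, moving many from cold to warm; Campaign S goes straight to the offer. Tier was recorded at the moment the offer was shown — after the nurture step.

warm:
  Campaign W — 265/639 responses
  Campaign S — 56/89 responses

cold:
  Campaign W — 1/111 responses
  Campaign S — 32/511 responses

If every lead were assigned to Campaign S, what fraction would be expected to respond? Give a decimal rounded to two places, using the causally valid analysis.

0.15

Engagement tier is downstream of the campaign. One should not condition on a consequence of treatment, so the overall rates are the right comparison.
So P(outcome | do(Campaign S)) is just the pooled rate for Campaign S: 88/600 = 0.147.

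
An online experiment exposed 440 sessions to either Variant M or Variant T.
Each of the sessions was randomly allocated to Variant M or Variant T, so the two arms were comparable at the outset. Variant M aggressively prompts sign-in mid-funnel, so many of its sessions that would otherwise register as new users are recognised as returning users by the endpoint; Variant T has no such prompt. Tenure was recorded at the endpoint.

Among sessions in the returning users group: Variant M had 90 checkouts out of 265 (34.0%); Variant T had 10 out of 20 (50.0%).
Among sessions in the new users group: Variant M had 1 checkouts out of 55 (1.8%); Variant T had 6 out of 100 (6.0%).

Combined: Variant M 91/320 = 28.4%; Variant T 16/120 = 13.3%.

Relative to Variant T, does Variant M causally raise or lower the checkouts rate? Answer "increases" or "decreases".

The user tenure-specific comparison favours Variant T throughout, but the pooled figures favour Variant M. The question is whether to condition on user tenure.
User tenure here is a post-treatment variable shaped by the variant; conditioning on it would introduce bias rather than remove it. The overall comparison is the causal one.
Pooled: Variant M 28.4% vs Variant T 13.3%; Variant M is higher overall.

increases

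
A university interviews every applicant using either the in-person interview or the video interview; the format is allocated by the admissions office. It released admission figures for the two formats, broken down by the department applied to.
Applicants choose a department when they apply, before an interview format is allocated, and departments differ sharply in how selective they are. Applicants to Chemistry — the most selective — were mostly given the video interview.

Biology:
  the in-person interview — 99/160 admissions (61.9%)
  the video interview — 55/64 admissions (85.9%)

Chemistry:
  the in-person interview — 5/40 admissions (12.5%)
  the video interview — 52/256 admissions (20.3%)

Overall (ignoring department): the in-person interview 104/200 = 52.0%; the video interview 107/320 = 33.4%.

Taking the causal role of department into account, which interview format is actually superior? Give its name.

the video interview

Department is set before the interview format has any effect — it is not caused by the interview format — and it independently drives the outcome. That makes it a confounder, so the causal comparison is within department levels.
Within each level — Biology: 61.9% vs 85.9%; Chemistry: 12.5% vs 20.3% — the video interview is higher every time.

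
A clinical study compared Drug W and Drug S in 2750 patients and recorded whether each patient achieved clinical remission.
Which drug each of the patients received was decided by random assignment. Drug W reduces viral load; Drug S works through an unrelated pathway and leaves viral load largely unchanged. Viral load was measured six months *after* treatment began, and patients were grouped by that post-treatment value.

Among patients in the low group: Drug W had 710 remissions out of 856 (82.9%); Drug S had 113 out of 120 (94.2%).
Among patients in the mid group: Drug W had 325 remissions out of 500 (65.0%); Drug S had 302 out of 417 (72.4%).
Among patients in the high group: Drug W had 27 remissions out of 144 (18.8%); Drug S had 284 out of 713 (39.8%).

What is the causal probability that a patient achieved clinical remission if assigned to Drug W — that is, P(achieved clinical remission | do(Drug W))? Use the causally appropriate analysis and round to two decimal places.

Viral load lies on the pathway drug → viral load → outcome, so adjusting for it blocks the indirect effect. For the total causal effect of drug, use the unadjusted pooled rates.
So P(outcome | do(Drug W)) is just the pooled rate for Drug W: 1062/1500 = 0.708.

0.71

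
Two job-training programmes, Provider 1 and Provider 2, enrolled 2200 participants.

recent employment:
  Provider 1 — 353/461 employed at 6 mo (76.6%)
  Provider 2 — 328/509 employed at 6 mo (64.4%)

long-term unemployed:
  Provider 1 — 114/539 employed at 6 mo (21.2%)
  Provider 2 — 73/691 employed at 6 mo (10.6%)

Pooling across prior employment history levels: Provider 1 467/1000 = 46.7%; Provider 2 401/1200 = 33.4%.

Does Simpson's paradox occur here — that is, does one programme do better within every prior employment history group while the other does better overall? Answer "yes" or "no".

Within each prior employment history level (recent employment 76.6% vs 64.4%; long-term unemployed 21.2% vs 10.6%), Provider 1 has the higher rate every time. Pooled: 46.7% vs 33.4% — Provider 1 has the higher rate overall. They agree.

no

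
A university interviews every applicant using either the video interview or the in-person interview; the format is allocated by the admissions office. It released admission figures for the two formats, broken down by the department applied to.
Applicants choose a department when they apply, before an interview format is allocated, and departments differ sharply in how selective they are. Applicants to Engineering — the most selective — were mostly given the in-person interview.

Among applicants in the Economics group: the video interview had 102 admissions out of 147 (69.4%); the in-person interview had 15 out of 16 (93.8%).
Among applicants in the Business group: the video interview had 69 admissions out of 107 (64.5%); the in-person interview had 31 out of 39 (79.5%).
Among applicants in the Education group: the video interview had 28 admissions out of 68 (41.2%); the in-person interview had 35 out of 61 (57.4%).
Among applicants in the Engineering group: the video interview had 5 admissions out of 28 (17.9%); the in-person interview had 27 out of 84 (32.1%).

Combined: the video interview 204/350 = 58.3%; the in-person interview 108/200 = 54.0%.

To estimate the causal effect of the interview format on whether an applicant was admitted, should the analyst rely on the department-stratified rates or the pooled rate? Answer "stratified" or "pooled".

stratified

The department-specific comparison favours the in-person interview throughout, but the pooled figures favour the video interview. The question is whether to condition on department.
Department satisfies the back-door criterion: it is not a descendant of the interview format, and it blocks the spurious path from interview format to outcome. Adjusting for it (i.e., using the within-department rates) gives the causal effect.
Within each level — Economics: 69.4% vs 93.8%; Business: 64.5% vs 79.5%; Education: 41.2% vs 57.4%; Engineering: 17.9% vs 32.1% — the in-person interview is higher every time.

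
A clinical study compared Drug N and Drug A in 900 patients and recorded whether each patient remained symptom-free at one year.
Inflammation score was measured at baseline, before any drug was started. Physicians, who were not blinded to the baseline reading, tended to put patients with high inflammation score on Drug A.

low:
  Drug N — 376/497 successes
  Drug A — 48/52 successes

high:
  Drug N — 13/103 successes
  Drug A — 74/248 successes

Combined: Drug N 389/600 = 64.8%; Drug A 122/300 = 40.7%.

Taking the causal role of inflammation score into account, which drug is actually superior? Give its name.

Inflammation score differs across drugs for reasons unrelated to any effect of the drug itself, and it separately predicts the outcome — a classic confounder. We must compare within inflammation score levels.
Within each level — low: 75.7% vs 92.3%; high: 12.6% vs 29.8% — Drug A is higher every time.

Drug A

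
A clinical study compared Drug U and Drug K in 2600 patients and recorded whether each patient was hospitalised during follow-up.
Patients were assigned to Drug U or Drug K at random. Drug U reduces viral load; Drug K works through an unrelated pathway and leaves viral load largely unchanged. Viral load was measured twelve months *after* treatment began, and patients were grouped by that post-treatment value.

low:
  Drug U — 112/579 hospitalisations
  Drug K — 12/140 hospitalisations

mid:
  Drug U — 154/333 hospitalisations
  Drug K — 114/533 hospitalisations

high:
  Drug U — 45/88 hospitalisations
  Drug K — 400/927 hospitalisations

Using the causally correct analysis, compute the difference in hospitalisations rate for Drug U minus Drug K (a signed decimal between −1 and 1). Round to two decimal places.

-0.02

Stratifying would compare drugs among patients the drugs themselves sorted into viral load groups — a form of selection on an intermediate. The unconditioned pooled rates give the total causal effect.
The causal difference is the pooled difference: 0.311 − 0.329 = -0.018.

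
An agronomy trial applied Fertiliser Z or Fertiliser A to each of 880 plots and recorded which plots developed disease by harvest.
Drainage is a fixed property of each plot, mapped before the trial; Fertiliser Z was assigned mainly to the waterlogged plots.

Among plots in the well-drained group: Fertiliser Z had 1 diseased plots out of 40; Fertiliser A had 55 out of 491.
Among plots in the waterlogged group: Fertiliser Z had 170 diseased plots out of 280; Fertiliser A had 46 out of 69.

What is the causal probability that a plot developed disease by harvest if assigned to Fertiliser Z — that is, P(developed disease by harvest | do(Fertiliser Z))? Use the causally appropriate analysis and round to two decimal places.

The imbalance in field drainage arose from how plots were allocated, not from anything the fertiliser did; and field drainage independently affects the outcome. The pooled gap is confounded — condition on field drainage.
Standardising Fertiliser Z to the population field drainage mix: 0.603·1/40 + 0.397·170/280 = 0.256.

0.26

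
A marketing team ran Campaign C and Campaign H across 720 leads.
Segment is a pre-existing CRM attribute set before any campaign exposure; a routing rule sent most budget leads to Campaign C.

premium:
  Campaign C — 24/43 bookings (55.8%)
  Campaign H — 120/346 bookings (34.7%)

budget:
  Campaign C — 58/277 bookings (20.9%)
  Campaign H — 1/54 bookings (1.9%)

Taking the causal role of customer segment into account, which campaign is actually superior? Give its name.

Campaign C is higher inside every customer segment stratum but Campaign H is higher in aggregate. Whether to stratify depends on how customer segment relates to the campaign.
Customer segment is set before the campaign has any effect — it is not caused by the campaign — and it independently drives the outcome. That makes it a confounder, so the causal comparison is within customer segment levels.
Within each level — premium: 55.8% vs 34.7%; budget: 20.9% vs 1.9% — Campaign C is higher every time.

Campaign C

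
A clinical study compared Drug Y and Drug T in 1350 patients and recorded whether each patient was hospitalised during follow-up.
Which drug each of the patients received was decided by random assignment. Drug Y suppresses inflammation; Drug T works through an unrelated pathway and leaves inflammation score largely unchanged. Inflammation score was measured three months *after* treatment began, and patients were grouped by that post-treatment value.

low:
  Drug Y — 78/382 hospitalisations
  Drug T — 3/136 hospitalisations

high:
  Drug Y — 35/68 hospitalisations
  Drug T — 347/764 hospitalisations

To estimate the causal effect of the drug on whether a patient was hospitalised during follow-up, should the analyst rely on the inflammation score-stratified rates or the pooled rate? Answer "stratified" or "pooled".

pooled

Inflammation score here is a post-treatment variable shaped by the drug; conditioning on it would introduce bias rather than remove it. The overall comparison is the causal one.
Pooled: Drug Y 25.1% vs Drug T 38.9%; Drug Y is lower overall.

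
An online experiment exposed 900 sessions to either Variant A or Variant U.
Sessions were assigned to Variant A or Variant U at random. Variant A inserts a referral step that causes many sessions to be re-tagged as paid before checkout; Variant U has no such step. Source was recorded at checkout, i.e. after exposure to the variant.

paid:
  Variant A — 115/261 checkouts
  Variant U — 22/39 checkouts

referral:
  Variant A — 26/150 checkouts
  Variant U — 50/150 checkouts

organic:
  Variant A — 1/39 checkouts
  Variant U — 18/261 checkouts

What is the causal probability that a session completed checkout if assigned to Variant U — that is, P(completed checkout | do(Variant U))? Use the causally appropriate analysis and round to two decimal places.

Variant U is higher inside every traffic source stratum but Variant A is higher in aggregate. Whether to stratify depends on how traffic source relates to the variant.
Traffic source is downstream of the variant. One should not condition on a consequence of treatment, so the overall rates are the right comparison.
So P(outcome | do(Variant U)) is just the pooled rate for Variant U: 90/450 = 0.200.

0.20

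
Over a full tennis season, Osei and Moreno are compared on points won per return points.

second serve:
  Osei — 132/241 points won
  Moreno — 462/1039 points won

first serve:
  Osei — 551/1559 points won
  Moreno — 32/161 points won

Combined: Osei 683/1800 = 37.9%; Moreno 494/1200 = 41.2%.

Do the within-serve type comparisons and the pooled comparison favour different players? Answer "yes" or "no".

yes

Within each serve type level (second serve 54.8% vs 44.5%; first serve 35.3% vs 19.9%), Osei has the higher rate every time. Pooled: 37.9% vs 41.2% — Moreno has the higher rate overall. The two comparisons disagree.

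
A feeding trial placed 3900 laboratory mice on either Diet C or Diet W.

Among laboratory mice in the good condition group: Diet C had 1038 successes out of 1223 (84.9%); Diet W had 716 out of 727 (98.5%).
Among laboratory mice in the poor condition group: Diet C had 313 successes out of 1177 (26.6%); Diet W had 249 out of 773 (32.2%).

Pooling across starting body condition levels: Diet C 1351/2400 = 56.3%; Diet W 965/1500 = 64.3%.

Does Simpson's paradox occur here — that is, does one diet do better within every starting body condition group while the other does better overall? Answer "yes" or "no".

no

Within each starting body condition level (good condition 84.9% vs 98.5%; poor condition 26.6% vs 32.2%), Diet W has the higher rate every time. Pooled: 56.3% vs 64.3% — Diet W has the higher rate overall. They agree.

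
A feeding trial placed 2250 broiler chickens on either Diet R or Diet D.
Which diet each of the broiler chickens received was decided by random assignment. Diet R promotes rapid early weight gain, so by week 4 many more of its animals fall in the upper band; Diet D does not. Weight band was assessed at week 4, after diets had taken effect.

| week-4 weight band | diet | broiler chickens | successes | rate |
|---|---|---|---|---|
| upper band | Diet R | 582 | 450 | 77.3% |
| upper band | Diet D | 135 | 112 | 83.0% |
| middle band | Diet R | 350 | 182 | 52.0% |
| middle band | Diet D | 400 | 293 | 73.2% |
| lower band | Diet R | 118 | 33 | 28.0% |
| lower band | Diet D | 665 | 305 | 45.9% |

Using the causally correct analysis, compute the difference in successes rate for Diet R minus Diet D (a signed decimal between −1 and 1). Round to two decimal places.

Within every week-4 weight band level Diet D has the higher rate, yet pooled Diet R does — Simpson's reversal.
Stratifying would compare diets among broiler chickens the diets themselves sorted into week-4 weight band groups — a form of selection on an intermediate. The unconditioned pooled rates give the total causal effect.
The causal difference is the pooled difference: 0.633 − 0.592 = +0.042.

+0.04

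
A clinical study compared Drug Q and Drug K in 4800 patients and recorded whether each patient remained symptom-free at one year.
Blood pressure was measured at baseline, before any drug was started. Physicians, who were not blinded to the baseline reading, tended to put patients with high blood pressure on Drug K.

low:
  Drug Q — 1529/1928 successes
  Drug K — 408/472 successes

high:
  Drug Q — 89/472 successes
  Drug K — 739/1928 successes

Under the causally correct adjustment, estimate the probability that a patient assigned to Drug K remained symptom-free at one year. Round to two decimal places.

0.62

Since blood pressure is a pre-existing factor (not a product of the drug) and it affects the outcome on its own, it is a confounder. The stratified rates, not the pooled rate, identify the causal effect.
Standardising Drug K to the population blood pressure mix: 0.500·408/472 + 0.500·739/1928 = 0.624.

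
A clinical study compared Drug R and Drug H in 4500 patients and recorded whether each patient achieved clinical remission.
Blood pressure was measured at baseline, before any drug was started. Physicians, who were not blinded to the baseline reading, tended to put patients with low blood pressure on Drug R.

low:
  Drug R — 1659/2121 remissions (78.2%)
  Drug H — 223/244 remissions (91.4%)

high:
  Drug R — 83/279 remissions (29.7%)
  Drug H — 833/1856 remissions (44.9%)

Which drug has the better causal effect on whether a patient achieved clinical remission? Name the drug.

Blood pressure is set before the drug has any effect — it is not caused by the drug — and it independently drives the outcome. That makes it a confounder, so the causal comparison is within blood pressure levels.
Within each level — low: 78.2% vs 91.4%; high: 29.7% vs 44.9% — Drug H is higher every time.

Drug H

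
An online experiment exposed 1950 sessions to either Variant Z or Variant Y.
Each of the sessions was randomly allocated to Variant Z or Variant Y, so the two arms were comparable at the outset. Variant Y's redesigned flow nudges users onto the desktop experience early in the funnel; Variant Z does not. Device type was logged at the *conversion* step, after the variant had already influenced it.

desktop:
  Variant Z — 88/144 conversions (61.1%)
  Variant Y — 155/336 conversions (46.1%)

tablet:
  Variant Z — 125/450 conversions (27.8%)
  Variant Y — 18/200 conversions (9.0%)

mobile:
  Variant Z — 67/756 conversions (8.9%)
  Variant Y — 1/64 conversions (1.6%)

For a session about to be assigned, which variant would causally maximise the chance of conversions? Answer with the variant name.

The device type-specific comparison favours Variant Z throughout, but the pooled figures favour Variant Y. The question is whether to condition on device type.
Because the variant influences device type, device type is a post-treatment mediator, not a confounder. Stratifying on it would bias the estimate; the causal effect is the crude pooled difference.
Pooled: Variant Z 20.7% vs Variant Y 29.0%; Variant Y is higher overall.

Variant Y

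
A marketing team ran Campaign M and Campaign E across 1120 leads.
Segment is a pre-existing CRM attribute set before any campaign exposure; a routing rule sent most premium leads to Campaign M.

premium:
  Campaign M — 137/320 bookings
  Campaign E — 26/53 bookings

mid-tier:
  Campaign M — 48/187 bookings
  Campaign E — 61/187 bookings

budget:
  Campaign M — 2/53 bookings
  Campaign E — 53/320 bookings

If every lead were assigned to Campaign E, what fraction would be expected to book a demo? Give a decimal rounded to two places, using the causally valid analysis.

The customer segment-specific comparison favours Campaign E throughout, but the pooled figures favour Campaign M. The question is whether to condition on customer segment.
Nothing the campaign does changes customer segment; the imbalance is an allocation artefact. With customer segment also predicting the outcome, the pooled figure is confounded, and the within-stratum comparison is the causal one.
Standardising Campaign E to the population customer segment mix: 0.333·26/53 + 0.334·61/187 + 0.333·53/320 = 0.327.

0.33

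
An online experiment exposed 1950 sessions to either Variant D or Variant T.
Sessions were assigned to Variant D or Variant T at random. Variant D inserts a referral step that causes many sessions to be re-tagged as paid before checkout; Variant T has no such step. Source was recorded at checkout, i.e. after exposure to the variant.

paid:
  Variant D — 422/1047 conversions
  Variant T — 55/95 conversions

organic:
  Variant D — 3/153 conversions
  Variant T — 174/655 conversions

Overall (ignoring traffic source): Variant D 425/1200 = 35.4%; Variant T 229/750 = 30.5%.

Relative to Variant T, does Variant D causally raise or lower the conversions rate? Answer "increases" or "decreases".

The distribution of traffic source is itself part of what the variant does — it is an intermediate outcome. Holding it fixed would remove that part of the effect; the total effect is the pooled difference.
Pooled: Variant D 35.4% vs Variant T 30.5%; Variant D is higher overall.

increases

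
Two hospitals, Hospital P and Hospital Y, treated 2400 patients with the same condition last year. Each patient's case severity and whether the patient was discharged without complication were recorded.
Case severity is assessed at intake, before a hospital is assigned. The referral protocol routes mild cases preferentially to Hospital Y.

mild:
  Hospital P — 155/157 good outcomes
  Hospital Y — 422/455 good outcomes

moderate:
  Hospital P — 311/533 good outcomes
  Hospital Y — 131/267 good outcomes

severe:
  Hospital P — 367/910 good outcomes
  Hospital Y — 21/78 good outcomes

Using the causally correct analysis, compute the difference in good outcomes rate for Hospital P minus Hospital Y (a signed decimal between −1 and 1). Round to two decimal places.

+0.10

The imbalance in case severity arose from how patients were allocated, not from anything the hospital did; and case severity independently affects the outcome. The pooled gap is confounded — condition on case severity.
Adjusting over the population distribution of case severity: 0.255·(0.987−0.927) + 0.333·(0.583−0.491) + 0.412·(0.403−0.269) = +0.101.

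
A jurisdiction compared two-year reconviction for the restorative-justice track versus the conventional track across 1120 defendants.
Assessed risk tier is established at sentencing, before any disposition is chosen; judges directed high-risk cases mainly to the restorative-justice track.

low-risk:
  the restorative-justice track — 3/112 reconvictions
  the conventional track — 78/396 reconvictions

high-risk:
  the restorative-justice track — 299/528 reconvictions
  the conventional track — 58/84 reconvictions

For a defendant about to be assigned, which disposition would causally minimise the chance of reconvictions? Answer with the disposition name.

the restorative-justice track

Since assessed risk tier is a pre-existing factor (not a product of the disposition) and it affects the outcome on its own, it is a confounder. The stratified rates, not the pooled rate, identify the causal effect.
Within each level — low-risk: 2.7% vs 19.7%; high-risk: 56.6% vs 69.0% — the restorative-justice track is lower every time.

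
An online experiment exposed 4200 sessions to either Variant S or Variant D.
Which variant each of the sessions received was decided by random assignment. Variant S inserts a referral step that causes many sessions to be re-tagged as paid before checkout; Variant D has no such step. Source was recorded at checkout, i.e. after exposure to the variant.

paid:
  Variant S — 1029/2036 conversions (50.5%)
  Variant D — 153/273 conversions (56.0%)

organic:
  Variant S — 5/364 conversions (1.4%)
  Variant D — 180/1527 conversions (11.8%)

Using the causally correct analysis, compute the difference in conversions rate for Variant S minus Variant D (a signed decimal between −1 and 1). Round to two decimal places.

+0.25

Within every traffic source level Variant D has the higher rate, yet pooled Variant S does — Simpson's reversal.
Stratifying would compare variants among sessions the variants themselves sorted into traffic source groups — a form of selection on an intermediate. The unconditioned pooled rates give the total causal effect.
The causal difference is the pooled difference: 0.431 − 0.185 = +0.246.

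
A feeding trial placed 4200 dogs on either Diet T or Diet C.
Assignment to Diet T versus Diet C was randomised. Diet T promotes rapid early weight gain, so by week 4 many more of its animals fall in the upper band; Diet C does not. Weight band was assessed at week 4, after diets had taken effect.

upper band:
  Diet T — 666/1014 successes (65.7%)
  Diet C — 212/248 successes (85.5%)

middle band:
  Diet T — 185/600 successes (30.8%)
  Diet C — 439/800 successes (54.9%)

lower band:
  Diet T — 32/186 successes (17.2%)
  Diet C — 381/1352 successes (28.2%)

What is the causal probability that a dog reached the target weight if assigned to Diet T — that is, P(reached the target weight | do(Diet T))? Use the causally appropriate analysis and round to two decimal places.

0.49

Within every week-4 weight band level Diet C has the higher rate, yet pooled Diet T does — Simpson's reversal.
Week-4 weight band is downstream of the diet. One should not condition on a consequence of treatment, so the overall rates are the right comparison.
So P(outcome | do(Diet T)) is just the pooled rate for Diet T: 883/1800 = 0.491.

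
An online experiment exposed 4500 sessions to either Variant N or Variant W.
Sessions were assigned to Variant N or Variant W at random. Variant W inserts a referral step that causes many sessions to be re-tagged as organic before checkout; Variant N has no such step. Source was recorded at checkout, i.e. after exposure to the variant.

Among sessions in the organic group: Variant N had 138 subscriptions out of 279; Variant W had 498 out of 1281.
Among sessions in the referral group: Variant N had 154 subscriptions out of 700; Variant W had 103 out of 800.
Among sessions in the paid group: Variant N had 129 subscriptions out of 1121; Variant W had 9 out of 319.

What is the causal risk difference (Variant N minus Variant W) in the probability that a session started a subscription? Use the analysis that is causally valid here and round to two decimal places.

The stratified and pooled comparisons disagree (Variant N wins within each traffic source; Variant W wins overall), so the answer turns on the causal role of traffic source.
Traffic source is downstream of the variant. One should not condition on a consequence of treatment, so the overall rates are the right comparison.
The causal difference is the pooled difference: 0.200 − 0.254 = -0.054.

-0.05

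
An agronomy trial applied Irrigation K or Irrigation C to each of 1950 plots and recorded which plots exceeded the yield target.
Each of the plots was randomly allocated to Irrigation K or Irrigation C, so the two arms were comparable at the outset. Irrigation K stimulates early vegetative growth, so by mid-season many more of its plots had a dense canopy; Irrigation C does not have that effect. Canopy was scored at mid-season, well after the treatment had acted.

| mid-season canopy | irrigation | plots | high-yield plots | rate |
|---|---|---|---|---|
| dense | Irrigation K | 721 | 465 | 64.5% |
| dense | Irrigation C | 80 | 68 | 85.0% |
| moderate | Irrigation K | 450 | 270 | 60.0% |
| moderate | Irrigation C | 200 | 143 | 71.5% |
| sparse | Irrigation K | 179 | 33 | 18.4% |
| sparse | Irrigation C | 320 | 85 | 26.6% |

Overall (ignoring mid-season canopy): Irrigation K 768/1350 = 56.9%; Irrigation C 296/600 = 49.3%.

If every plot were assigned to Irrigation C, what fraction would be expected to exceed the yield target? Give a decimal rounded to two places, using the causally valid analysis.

Mid-season canopy is recorded after the irrigation and is itself shifted by it — it sits on the causal path from irrigation to outcome. Conditioning on a mediator would strip out part of the effect we want; the pooled comparison gives the total causal effect.
So P(outcome | do(Irrigation C)) is just the pooled rate for Irrigation C: 296/600 = 0.493.

0.49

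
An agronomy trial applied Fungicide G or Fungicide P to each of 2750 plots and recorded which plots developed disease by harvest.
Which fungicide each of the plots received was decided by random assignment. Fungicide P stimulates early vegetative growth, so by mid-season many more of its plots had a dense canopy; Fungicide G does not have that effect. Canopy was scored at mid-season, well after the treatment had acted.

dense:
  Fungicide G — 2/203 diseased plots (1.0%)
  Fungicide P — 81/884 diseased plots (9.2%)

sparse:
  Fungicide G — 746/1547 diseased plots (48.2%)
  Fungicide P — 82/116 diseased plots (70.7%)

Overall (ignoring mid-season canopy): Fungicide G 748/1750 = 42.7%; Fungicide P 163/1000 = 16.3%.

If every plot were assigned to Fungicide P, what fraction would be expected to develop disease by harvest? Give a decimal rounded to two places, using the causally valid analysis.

Mid-season canopy lies on the pathway fungicide → mid-season canopy → outcome, so adjusting for it blocks the indirect effect. For the total causal effect of fungicide, use the unadjusted pooled rates.
So P(outcome | do(Fungicide P)) is just the pooled rate for Fungicide P: 163/1000 = 0.163.

0.16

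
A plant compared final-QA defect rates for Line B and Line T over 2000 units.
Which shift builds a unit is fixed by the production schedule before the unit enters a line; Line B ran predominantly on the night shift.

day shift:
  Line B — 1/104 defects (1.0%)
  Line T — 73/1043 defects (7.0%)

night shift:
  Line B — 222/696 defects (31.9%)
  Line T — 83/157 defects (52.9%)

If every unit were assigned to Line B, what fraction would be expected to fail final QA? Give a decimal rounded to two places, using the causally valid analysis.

0.14

The shift-specific comparison favours Line B throughout, but the pooled figures favour Line T. The question is whether to condition on shift.
Nothing the line does changes shift; the imbalance is an allocation artefact. With shift also predicting the outcome, the pooled figure is confounded, and the within-stratum comparison is the causal one.
Standardising Line B to the population shift mix: 0.574·1/104 + 0.426·222/696 = 0.142.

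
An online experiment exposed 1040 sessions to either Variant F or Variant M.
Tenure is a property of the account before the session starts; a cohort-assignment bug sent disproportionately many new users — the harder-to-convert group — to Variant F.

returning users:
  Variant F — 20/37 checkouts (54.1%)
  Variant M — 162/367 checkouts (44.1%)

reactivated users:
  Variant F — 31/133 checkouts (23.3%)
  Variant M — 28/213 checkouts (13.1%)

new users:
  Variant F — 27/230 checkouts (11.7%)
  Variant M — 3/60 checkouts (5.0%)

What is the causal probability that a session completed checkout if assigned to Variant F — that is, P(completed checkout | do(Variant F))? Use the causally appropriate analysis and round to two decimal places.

0.32

Within every user tenure level Variant F has the higher rate, yet pooled Variant M does — Simpson's reversal.
User tenure satisfies the back-door criterion: it is not a descendant of the variant, and it blocks the spurious path from variant to outcome. Adjusting for it (i.e., using the within-user tenure rates) gives the causal effect.
Standardising Variant F to the population user tenure mix: 0.388·20/37 + 0.333·31/133 + 0.279·27/230 = 0.320.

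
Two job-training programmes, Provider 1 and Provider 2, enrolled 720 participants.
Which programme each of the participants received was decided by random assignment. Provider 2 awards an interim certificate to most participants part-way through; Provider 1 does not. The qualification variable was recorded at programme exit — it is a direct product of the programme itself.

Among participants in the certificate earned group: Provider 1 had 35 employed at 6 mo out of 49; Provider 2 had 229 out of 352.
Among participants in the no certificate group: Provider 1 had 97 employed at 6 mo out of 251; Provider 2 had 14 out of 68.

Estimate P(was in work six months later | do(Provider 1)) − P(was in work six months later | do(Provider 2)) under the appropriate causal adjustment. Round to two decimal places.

The distribution of qualification attained during the programme is itself part of what the programme does — it is an intermediate outcome. Holding it fixed would remove that part of the effect; the total effect is the pooled difference.
The causal difference is the pooled difference: 0.440 − 0.579 = -0.139.

-0.14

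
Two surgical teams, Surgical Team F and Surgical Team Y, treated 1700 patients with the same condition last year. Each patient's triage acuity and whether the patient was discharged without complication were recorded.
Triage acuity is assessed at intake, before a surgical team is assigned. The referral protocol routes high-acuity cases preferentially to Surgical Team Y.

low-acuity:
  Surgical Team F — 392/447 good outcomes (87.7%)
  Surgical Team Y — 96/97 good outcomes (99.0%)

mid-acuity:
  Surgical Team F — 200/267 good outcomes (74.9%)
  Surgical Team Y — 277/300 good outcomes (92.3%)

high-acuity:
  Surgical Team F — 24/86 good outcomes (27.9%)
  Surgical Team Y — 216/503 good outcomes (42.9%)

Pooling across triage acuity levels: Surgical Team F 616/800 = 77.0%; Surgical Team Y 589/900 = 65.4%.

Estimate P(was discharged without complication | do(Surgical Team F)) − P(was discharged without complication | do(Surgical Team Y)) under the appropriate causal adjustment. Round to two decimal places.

The stratified and pooled comparisons disagree (Surgical Team Y wins within each triage acuity; Surgical Team F wins overall), so the answer turns on the causal role of triage acuity.
Nothing the surgical team does changes triage acuity; the imbalance is an allocation artefact. With triage acuity also predicting the outcome, the pooled figure is confounded, and the within-stratum comparison is the causal one.
Adjusting over the population distribution of triage acuity: 0.320·(0.877−0.990) + 0.334·(0.749−0.923) + 0.346·(0.279−0.429) = -0.146.

-0.15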